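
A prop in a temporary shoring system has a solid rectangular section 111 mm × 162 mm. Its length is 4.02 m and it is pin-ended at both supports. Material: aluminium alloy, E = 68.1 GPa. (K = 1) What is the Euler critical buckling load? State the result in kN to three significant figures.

P_cr ≈ 768 kN

Buckling occurs about the weak axis: I_min = h·b³/12 with b = 111 mm (the shorter side).
I_min = 162×111³/12 = 1.846×10^7 mm⁴
I = 1.846×10^7 mm⁴ = 1.846×10^-5 m⁴
Effective length L_e = K·L = 1 × 4.02 = 4.020 m
P_cr = π²EI / L_e² = π² × 68.1×10⁹ × 1.846×10^-5 / 4.020² = 7.679×10^5 N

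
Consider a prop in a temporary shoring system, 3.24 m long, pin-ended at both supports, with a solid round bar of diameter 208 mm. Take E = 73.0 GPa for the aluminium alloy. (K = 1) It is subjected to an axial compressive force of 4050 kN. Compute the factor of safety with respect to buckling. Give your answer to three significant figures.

n ≈ 1.56

I = πd⁴/64 = π×208⁴/64 = 9.188×10^7 mm⁴
I = 9.188×10^7 mm⁴ = 9.188×10^-5 m⁴
Effective length L_e = K·L = 1 × 3.24 = 3.240 m
P_cr = π²EI / L_e² = π² × 73.0×10⁹ × 9.188×10^-5 / 3.240² = 6.306×10^6 N
Factor of safety n = P_cr / P = 6306.0 / 4050 = 1.56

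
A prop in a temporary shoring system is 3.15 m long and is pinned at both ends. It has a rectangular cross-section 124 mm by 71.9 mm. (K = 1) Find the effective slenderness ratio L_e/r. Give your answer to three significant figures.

For a rectangle r_min = b/√12 = 71.9/√12 = 20.76 mm
L_e = K·L = 1 × 3.15 m = 3.150 m = 3150.0 mm
λ = L_e / r_min = 3150.0 / 20.76 = 152

λ ≈ 152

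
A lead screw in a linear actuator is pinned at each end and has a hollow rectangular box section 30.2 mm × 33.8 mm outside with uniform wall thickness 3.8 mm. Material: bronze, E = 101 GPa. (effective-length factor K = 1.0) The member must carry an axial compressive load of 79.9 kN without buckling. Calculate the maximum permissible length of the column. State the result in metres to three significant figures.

L_max ≈ 0.808 m

Inner dimensions: h_i = 33.8 − 2×3.8 = 26.20 mm, b_i = 30.2 − 2×3.8 = 22.60 mm
Weak-axis I_min = (h_o·b_o³ − h_i·b_i³)/12 with b_o = 30.2, b_i = 22.60 mm (shorter outer/inner sides).
I_min = (33.8×30.2³ − 26.20×22.60³)/12 = 5.238×10^4 mm⁴
I = 5.238×10^-8 m⁴
At the buckling limit P_cr = P = 7.990×10^4 N
From P_cr = π²EI/(K·L)²:  L = (1/K)·√(π²EI/P_cr) = (1/1)·√(π²×1.01×10^11×5.238×10^-8/7.990×10^4)
L = 0.808 m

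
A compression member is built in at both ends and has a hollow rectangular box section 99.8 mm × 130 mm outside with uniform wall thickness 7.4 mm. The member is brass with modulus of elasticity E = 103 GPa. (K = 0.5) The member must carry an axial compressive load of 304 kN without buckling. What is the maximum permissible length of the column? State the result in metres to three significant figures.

L_max ≈ 8.07 m

Inner dimensions: h_i = 130 − 2×7.4 = 115.2 mm, b_i = 99.8 − 2×7.4 = 85.00 mm
Weak-axis I_min = (h_o·b_o³ − h_i·b_i³)/12 with b_o = 99.8, b_i = 85.00 mm (shorter outer/inner sides).
I_min = (130×99.8³ − 115.2×85.00³)/12 = 4.873×10^6 mm⁴
I = 4.873×10^-6 m⁴
At the buckling limit P_cr = P = 3.040×10^5 N
From P_cr = π²EI/(K·L)²:  L = (1/K)·√(π²EI/P_cr) = (1/0.5)·√(π²×1.03×10^11×4.873×10^-6/3.040×10^5)
L = 8.07 m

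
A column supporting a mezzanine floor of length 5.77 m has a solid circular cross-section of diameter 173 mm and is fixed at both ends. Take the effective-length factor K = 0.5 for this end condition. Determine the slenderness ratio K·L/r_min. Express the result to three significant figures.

λ ≈ 66.7

I = πd⁴/64 = π×173⁴/64 = 4.397×10^7 mm⁴
A = 2.351×10^4 mm²;  r_min = √(I/A) = √(4.397×10^7/2.351×10^4) = 43.25 mm
L_e = K·L = 0.5 × 5.77 m = 2.885 m = 2885.0 mm
λ = L_e / r_min = 2885.0 / 43.25 = 66.7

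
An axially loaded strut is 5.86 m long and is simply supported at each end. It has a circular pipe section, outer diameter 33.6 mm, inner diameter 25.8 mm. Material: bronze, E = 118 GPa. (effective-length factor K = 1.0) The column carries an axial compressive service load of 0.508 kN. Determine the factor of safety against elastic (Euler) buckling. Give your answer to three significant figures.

n ≈ 2.72

d_o = 33.6 mm, d_i = 25.8 mm
I = π(d_o⁴ − d_i⁴)/64 = π(33.6⁴ − 25.80⁴)/64 = 4.081×10^4 mm⁴
I = 4.081×10^4 mm⁴ = 4.081×10^-8 m⁴
Effective length L_e = K·L = 1 × 5.86 = 5.860 m
P_cr = π²EI / L_e² = π² × 118×10⁹ × 4.081×10^-8 / 5.860² = 1.384×10^3 N
Factor of safety n = P_cr / P = 1.3842 / 0.508 = 2.72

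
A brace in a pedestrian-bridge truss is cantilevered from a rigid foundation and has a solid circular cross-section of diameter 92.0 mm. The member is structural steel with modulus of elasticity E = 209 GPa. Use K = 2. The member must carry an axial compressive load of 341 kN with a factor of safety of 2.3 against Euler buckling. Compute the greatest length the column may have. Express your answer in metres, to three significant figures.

L_max ≈ 1.52 m

I = πd⁴/64 = π×92.0⁴/64 = 3.517×10^6 mm⁴
I = 3.517×10^-6 m⁴
Required critical load P_cr = n·P = 2.3 × 341 = 784.3 kN = 7.843×10^5 N
From P_cr = π²EI/(K·L)²:  L = (1/K)·√(π²EI/P_cr) = (1/2)·√(π²×2.09×10^11×3.517×10^-6/7.843×10^5)
L = 1.52 m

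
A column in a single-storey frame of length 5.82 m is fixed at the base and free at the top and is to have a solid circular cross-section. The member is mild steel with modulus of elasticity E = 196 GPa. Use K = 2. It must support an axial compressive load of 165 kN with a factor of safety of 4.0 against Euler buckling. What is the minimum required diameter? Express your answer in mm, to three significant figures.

d ≈ 175 mm

Required P_cr = n·P = 4.0 × 165 = 660.0 kN
L_e = K·L = 2 × 5.82 = 11.64 m
Required I = P_cr·L_e²/(π²E) = 6.600×10^5 × 11.64² / (π² × 1.96×10^11) = 4.623×10^-5 m⁴
I_req = 4.623×10^7 mm⁴
Solid circle: I = πd⁴/64  ⇒  d = (64I/π)^(1/4) = (64×4.623×10^7/π)^(1/4) = 175 mm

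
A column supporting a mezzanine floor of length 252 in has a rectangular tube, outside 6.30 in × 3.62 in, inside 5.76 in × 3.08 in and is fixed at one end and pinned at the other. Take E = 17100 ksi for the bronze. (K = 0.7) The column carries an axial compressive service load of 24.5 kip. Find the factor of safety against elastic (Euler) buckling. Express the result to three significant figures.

n ≈ 2.41

Weak-axis I_min = (h_o·b_o³ − h_i·b_i³)/12 with b_o = 3.62, b_i = 3.080 in (shorter outer/inner sides).
I_min = (6.30×3.62³ − 5.760×3.080³)/12 = 10.88 in⁴
Effective length L_e = K·L = 0.7 × 252 = 176.4 in
P_cr = π²EI / L_e² = π² × 17100×10³ × 10.88 / 176.4² = 5.901×10^4 lb
Factor of safety n = P_cr / P = 59.011 / 24.5 = 2.41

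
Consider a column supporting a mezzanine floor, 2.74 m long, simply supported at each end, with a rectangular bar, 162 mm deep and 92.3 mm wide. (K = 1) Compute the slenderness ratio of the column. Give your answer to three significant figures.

λ ≈ 103

For a rectangle r_min = b/√12 = 92.3/√12 = 26.64 mm
L_e = K·L = 1 × 2.74 m = 2.740 m = 2740.0 mm
λ = L_e / r_min = 2740.0 / 26.64 = 103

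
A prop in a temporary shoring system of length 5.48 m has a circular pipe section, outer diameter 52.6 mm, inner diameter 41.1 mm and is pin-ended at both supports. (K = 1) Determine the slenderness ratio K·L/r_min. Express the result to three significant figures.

λ ≈ 328

d_o = 52.6 mm, d_i = 41.1 mm
I = π(d_o⁴ − d_i⁴)/64 = π(52.6⁴ − 41.10⁴)/64 = 2.357×10^5 mm⁴
A = 846.3 mm²;  r_min = √(I/A) = √(2.357×10^5/846.3) = 16.69 mm
L_e = K·L = 1 × 5.48 m = 5.480 m = 5480.0 mm
λ = L_e / r_min = 5480.0 / 16.69 = 328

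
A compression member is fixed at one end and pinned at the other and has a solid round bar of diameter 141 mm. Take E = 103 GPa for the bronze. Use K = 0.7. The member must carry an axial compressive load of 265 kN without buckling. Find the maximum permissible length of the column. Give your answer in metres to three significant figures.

I = πd⁴/64 = π×141⁴/64 = 1.940×10^7 mm⁴
I = 1.940×10^-5 m⁴
At the buckling limit P_cr = P = 2.650×10^5 N
From P_cr = π²EI/(K·L)²:  L = (1/K)·√(π²EI/P_cr) = (1/0.7)·√(π²×1.03×10^11×1.940×10^-5/2.650×10^5)
L = 12.3 m

L_max ≈ 12.3 m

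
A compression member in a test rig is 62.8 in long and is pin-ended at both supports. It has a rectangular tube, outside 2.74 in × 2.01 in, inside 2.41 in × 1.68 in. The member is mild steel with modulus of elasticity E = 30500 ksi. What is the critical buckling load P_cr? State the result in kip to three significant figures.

P_cr ≈ 68.8 kip

Weak-axis I_min = (h_o·b_o³ − h_i·b_i³)/12 with b_o = 2.01, b_i = 1.680 in (shorter outer/inner sides).
I_min = (2.74×2.01³ − 2.410×1.680³)/12 = 0.9019 in⁴
Effective length L_e = K·L = 1 × 62.8 = 62.80 in
P_cr = π²EI / L_e² = π² × 30500×10³ × 0.9019 / 62.80² = 6.884×10^4 lb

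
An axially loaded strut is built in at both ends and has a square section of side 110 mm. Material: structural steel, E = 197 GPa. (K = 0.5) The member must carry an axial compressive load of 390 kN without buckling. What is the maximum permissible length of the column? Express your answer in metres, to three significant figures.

L_max ≈ 15.6 m

I = a⁴/12 = 110⁴/12 = 1.220×10^7 mm⁴
I = 1.220×10^-5 m⁴
At the buckling limit P_cr = P = 3.900×10^5 N
From P_cr = π²EI/(K·L)²:  L = (1/K)·√(π²EI/P_cr) = (1/0.5)·√(π²×1.97×10^11×1.220×10^-5/3.900×10^5)
L = 15.6 m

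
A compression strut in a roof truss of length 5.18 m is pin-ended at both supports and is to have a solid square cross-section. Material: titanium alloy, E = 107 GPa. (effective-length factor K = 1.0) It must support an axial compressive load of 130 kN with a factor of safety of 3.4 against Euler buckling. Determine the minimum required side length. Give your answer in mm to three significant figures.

Required P_cr = n·P = 3.4 × 130 = 442.0 kN
L_e = K·L = 1 × 5.18 = 5.180 m
Required I = P_cr·L_e²/(π²E) = 4.420×10^5 × 5.180² / (π² × 1.07×10^11) = 1.123×10^-5 m⁴
I_req = 1.123×10^7 mm⁴
Solid square: I = a⁴/12  ⇒  a = (12I)^(1/4) = (12×1.123×10^7)^(1/4) = 108 mm

a ≈ 108 mm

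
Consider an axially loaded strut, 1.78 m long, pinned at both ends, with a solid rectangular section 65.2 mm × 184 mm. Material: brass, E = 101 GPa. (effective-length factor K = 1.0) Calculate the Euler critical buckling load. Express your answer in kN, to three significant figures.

Buckling occurs about the weak axis: I_min = h·b³/12 with b = 65.2 mm (the shorter side).
I_min = 184×65.2³/12 = 4.250×10^6 mm⁴
I = 4.250×10^6 mm⁴ = 4.250×10^-6 m⁴
Effective length L_e = K·L = 1 × 1.78 = 1.780 m
P_cr = π²EI / L_e² = π² × 101×10⁹ × 4.250×10^-6 / 1.780² = 1.337×10^6 N

P_cr ≈ 1340 kN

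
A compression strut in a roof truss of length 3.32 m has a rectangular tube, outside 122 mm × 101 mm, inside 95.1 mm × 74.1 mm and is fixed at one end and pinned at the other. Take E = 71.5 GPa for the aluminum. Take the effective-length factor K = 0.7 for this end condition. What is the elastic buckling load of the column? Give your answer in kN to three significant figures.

P_cr ≈ 947 kN

Weak-axis I_min = (h_o·b_o³ − h_i·b_i³)/12 with b_o = 101, b_i = 74.10 mm (shorter outer/inner sides).
I_min = (122×101³ − 95.10×74.10³)/12 = 7.250×10^6 mm⁴
I = 7.250×10^6 mm⁴ = 7.250×10^-6 m⁴
Effective length L_e = K·L = 0.7 × 3.32 = 2.324 m
P_cr = π²EI / L_e² = π² × 71.5×10⁹ × 7.250×10^-6 / 2.324² = 9.473×10^5 N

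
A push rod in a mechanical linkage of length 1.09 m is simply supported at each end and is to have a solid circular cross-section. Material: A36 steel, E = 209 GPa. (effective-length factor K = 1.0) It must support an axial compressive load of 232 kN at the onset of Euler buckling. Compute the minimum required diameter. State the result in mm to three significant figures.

L_e = K·L = 1 × 1.09 = 1.090 m
Required I = P_cr·L_e²/(π²E) = 2.320×10^5 × 1.090² / (π² × 2.09×10^11) = 1.336×10^-7 m⁴
I_req = 1.336×10^5 mm⁴
Solid circle: I = πd⁴/64  ⇒  d = (64I/π)^(1/4) = (64×1.336×10^5/π)^(1/4) = 40.6 mm

d ≈ 40.6 mm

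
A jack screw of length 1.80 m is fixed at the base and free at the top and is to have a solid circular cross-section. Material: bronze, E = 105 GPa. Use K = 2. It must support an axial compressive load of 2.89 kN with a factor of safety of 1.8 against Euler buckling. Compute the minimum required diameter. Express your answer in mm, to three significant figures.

d ≈ 33.9 mm

Required P_cr = n·P = 1.8 × 2.89 = 5.202 kN
L_e = K·L = 2 × 1.80 = 3.600 m
Required I = P_cr·L_e²/(π²E) = 5.202×10^3 × 3.600² / (π² × 1.05×10^11) = 6.506×10^-8 m⁴
I_req = 6.506×10^4 mm⁴
Solid circle: I = πd⁴/64  ⇒  d = (64I/π)^(1/4) = (64×6.506×10^4/π)^(1/4) = 33.9 mm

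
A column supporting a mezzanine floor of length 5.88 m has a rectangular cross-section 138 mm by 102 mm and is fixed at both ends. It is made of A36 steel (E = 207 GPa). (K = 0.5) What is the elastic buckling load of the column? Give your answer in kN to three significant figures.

Buckling occurs about the weak axis: I_min = h·b³/12 with b = 102 mm (the shorter side).
I_min = 138×102³/12 = 1.220×10^7 mm⁴
I = 1.220×10^7 mm⁴ = 1.220×10^-5 m⁴
Effective length L_e = K·L = 0.5 × 5.88 = 2.940 m
P_cr = π²EI / L_e² = π² × 207×10⁹ × 1.220×10^-5 / 2.940² = 2.885×10^6 N

P_cr ≈ 2880 kN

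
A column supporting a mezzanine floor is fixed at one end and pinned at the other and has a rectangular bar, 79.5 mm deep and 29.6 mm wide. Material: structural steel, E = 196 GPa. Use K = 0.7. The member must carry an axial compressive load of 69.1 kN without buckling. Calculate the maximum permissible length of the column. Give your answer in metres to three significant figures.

Buckling occurs about the weak axis: I_min = h·b³/12 with b = 29.6 mm (the shorter side).
I_min = 79.5×29.6³/12 = 1.718×10^5 mm⁴
I = 1.718×10^-7 m⁴
At the buckling limit P_cr = P = 6.910×10^4 N
From P_cr = π²EI/(K·L)²:  L = (1/K)·√(π²EI/P_cr) = (1/0.7)·√(π²×1.96×10^11×1.718×10^-7/6.910×10^4)
L = 3.13 m

L_max ≈ 3.13 m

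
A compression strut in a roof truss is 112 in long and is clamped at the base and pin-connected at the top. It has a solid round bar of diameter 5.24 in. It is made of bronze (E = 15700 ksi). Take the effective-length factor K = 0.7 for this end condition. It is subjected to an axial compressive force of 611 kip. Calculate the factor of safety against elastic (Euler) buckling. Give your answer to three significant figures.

n ≈ 1.53

I = πd⁴/64 = π×5.24⁴/64 = 37.01 in⁴
Effective length L_e = K·L = 0.7 × 112 = 78.40 in
P_cr = π²EI / L_e² = π² × 15700×10³ × 37.01 / 78.40² = 9.330×10^5 lb
Factor of safety n = P_cr / P = 932.96 / 611 = 1.53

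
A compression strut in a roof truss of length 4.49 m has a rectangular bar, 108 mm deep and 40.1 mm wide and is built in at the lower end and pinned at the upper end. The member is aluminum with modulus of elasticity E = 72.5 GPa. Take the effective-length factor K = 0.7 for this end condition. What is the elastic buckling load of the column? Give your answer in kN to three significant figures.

Buckling occurs about the weak axis: I_min = h·b³/12 with b = 40.1 mm (the shorter side).
I_min = 108×40.1³/12 = 5.803×10^5 mm⁴
I = 5.803×10^5 mm⁴ = 5.803×10^-7 m⁴
Effective length L_e = K·L = 0.7 × 4.49 = 3.143 m
P_cr = π²EI / L_e² = π² × 72.5×10⁹ × 5.803×10^-7 / 3.143² = 4.204×10^4 N

P_cr ≈ 42.0 kN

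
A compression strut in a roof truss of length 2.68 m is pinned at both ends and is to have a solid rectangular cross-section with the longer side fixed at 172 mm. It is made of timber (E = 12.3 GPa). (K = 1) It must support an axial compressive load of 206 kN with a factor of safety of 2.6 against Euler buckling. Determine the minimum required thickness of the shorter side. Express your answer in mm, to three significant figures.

b ≈ 130 mm

Required P_cr = n·P = 2.6 × 206 = 535.6 kN
L_e = K·L = 1 × 2.68 = 2.680 m
Required I = P_cr·L_e²/(π²E) = 5.356×10^5 × 2.680² / (π² × 1.23×10^10) = 3.169×10^-5 m⁴
I_req = 3.169×10^7 mm⁴
Rectangle, weak axis: I_min = h·b³/12 with h = 172 mm fixed  ⇒  b = (12I/h)^(1/3) = 130 mm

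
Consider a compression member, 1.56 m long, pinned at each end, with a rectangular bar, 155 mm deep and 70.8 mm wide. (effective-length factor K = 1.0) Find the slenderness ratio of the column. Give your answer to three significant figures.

For a rectangle r_min = b/√12 = 70.8/√12 = 20.44 mm
L_e = K·L = 1 × 1.56 m = 1.560 m = 1560.0 mm
λ = L_e / r_min = 1560.0 / 20.44 = 76.3

λ ≈ 76.3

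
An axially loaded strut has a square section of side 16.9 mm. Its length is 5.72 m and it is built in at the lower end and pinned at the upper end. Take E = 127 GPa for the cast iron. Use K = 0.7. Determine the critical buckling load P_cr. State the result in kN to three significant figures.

I = a⁴/12 = 16.9⁴/12 = 6.798×10^3 mm⁴
I = 6.798×10^3 mm⁴ = 6.798×10^-9 m⁴
Effective length L_e = K·L = 0.7 × 5.72 = 4.004 m
P_cr = π²EI / L_e² = π² × 127×10⁹ × 6.798×10^-9 / 4.004² = 531.5 N

P_cr ≈ 0.531 kN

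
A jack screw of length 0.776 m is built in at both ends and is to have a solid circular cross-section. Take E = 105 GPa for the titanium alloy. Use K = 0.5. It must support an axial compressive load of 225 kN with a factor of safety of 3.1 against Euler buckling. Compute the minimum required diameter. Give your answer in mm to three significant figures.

Required P_cr = n·P = 3.1 × 225 = 697.5 kN
L_e = K·L = 0.5 × 0.776 = 0.3880 m
Required I = P_cr·L_e²/(π²E) = 6.975×10^5 × 0.3880² / (π² × 1.05×10^11) = 1.013×10^-7 m⁴
I_req = 1.013×10^5 mm⁴
Solid circle: I = πd⁴/64  ⇒  d = (64I/π)^(1/4) = (64×1.013×10^5/π)^(1/4) = 37.9 mm

d ≈ 37.9 mm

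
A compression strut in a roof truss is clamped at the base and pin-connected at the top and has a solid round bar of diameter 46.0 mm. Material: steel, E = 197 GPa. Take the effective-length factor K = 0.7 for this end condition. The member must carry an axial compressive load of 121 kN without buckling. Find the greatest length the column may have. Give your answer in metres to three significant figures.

I = πd⁴/64 = π×46.0⁴/64 = 2.198×10^5 mm⁴
I = 2.198×10^-7 m⁴
At the buckling limit P_cr = P = 1.210×10^5 N
From P_cr = π²EI/(K·L)²:  L = (1/K)·√(π²EI/P_cr) = (1/0.7)·√(π²×1.97×10^11×2.198×10^-7/1.210×10^5)
L = 2.68 m

L_max ≈ 2.68 m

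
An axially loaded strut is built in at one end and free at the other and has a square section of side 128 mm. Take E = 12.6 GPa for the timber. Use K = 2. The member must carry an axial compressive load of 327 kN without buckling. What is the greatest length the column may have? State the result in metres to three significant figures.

I = a⁴/12 = 128⁴/12 = 2.237×10^7 mm⁴
I = 2.237×10^-5 m⁴
At the buckling limit P_cr = P = 3.270×10^5 N
From P_cr = π²EI/(K·L)²:  L = (1/K)·√(π²EI/P_cr) = (1/2)·√(π²×1.26×10^10×2.237×10^-5/3.270×10^5)
L = 1.46 m

L_max ≈ 1.46 m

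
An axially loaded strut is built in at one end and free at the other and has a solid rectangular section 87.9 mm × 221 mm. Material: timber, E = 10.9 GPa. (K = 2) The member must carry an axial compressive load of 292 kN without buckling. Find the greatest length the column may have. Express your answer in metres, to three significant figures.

L_max ≈ 1.07 m

Buckling occurs about the weak axis: I_min = h·b³/12 with b = 87.9 mm (the shorter side).
I_min = 221×87.9³/12 = 1.251×10^7 mm⁴
I = 1.251×10^-5 m⁴
At the buckling limit P_cr = P = 2.920×10^5 N
From P_cr = π²EI/(K·L)²:  L = (1/K)·√(π²EI/P_cr) = (1/2)·√(π²×1.09×10^10×1.251×10^-5/2.920×10^5)
L = 1.07 m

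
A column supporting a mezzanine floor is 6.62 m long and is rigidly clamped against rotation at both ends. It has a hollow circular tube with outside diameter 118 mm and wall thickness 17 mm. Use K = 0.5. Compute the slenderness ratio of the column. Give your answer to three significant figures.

λ ≈ 91.4

Inner diameter d_i = 118 − 2×17 = 84.00 mm
I = π(d_o⁴ − d_i⁴)/64 = π(118⁴ − 84.00⁴)/64 = 7.073×10^6 mm⁴
A = 5.394×10^3 mm²;  r_min = √(I/A) = √(7.073×10^6/5.394×10^3) = 36.21 mm
L_e = K·L = 0.5 × 6.62 m = 3.310 m = 3310.0 mm
λ = L_e / r_min = 3310.0 / 36.21 = 91.4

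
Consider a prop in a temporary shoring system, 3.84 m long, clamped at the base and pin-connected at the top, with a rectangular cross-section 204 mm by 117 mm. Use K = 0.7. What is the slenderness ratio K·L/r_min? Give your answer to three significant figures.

λ ≈ 79.6

Buckling occurs about the weak axis: I_min = h·b³/12 with b = 117 mm (the shorter side).
I_min = 204×117³/12 = 2.723×10^7 mm⁴
A = 2.387×10^4 mm²;  r_min = √(I/A) = √(2.723×10^7/2.387×10^4) = 33.77 mm
L_e = K·L = 0.7 × 3.84 m = 2.688 m = 2688.0 mm
λ = L_e / r_min = 2688.0 / 33.77 = 79.6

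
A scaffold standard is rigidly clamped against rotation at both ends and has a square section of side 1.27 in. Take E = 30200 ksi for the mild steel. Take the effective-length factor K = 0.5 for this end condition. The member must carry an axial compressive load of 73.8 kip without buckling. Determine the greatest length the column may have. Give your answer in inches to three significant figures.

L_max ≈ 59.2 in

I = a⁴/12 = 1.27⁴/12 = 0.2168 in⁴
At the buckling limit P_cr = P = 7.380×10^4 lb
From P_cr = π²EI/(K·L)²:  L = (1/K)·√(π²EI/P_cr) = (1/0.5)·√(π²×3.02×10^7×0.2168/7.380×10^4)
L = 59.2 in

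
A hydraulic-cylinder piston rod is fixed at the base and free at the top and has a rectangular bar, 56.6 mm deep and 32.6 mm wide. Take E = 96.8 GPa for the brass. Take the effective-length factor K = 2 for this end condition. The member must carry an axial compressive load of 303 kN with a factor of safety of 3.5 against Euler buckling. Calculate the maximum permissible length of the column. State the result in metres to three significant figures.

L_max ≈ 0.192 m

Buckling occurs about the weak axis: I_min = h·b³/12 with b = 32.6 mm (the shorter side).
I_min = 56.6×32.6³/12 = 1.634×10^5 mm⁴
I = 1.634×10^-7 m⁴
Required critical load P_cr = n·P = 3.5 × 303 = 1060 kN = 1.060×10^6 N
From P_cr = π²EI/(K·L)²:  L = (1/K)·√(π²EI/P_cr) = (1/2)·√(π²×9.68×10^10×1.634×10^-7/1.060×10^6)
L = 0.192 m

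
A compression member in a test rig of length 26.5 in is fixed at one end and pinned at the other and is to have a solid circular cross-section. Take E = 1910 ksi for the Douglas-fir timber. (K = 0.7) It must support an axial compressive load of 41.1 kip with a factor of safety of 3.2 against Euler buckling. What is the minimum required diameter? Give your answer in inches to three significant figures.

d ≈ 2.64 in

Required P_cr = n·P = 3.2 × 41.1 = 131.5 kip
L_e = K·L = 0.7 × 26.5 = 18.55 in
Required I = P_cr·L_e²/(π²E) = 1.315×10^5 × 18.55² / (π² × 1.91×10^6) = 2.401 in⁴
Solid circle: I = πd⁴/64  ⇒  d = (64I/π)^(1/4) = (64×2.401/π)^(1/4) = 2.64 in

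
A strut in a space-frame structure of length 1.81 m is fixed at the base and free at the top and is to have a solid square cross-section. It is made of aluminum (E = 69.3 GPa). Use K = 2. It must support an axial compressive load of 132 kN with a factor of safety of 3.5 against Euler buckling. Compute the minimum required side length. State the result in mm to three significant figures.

Required P_cr = n·P = 3.5 × 132 = 462.0 kN
L_e = K·L = 2 × 1.81 = 3.620 m
Required I = P_cr·L_e²/(π²E) = 4.620×10^5 × 3.620² / (π² × 6.93×10^10) = 8.852×10^-6 m⁴
I_req = 8.852×10^6 mm⁴
Solid square: I = a⁴/12  ⇒  a = (12I)^(1/4) = (12×8.852×10^6)^(1/4) = 102 mm

a ≈ 102 mm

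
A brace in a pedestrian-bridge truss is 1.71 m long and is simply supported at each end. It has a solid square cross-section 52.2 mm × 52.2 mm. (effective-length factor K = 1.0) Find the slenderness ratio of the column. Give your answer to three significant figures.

λ ≈ 113

I = a⁴/12 = 52.2⁴/12 = 6.187×10^5 mm⁴
A = 2.725×10^3 mm²;  r_min = √(I/A) = √(6.187×10^5/2.725×10^3) = 15.07 mm
L_e = K·L = 1 × 1.71 m = 1.710 m = 1710.0 mm
λ = L_e / r_min = 1710.0 / 15.07 = 113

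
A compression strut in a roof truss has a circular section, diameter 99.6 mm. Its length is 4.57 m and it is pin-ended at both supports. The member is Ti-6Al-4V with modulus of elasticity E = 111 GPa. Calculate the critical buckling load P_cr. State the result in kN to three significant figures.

P_cr ≈ 253 kN

I = πd⁴/64 = π×99.6⁴/64 = 4.831×10^6 mm⁴
I = 4.831×10^6 mm⁴ = 4.831×10^-6 m⁴
Effective length L_e = K·L = 1 × 4.57 = 4.570 m
P_cr = π²EI / L_e² = π² × 111×10⁹ × 4.831×10^-6 / 4.570² = 2.534×10^5 N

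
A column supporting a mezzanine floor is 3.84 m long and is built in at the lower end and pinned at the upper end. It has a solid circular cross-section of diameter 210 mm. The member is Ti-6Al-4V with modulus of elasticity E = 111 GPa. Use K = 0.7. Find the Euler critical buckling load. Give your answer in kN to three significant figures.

I = πd⁴/64 = π×210⁴/64 = 9.547×10^7 mm⁴
I = 9.547×10^7 mm⁴ = 9.547×10^-5 m⁴
Effective length L_e = K·L = 0.7 × 3.84 = 2.688 m
P_cr = π²EI / L_e² = π² × 111×10⁹ × 9.547×10^-5 / 2.688² = 1.447×10^7 N

P_cr ≈ 14500 kN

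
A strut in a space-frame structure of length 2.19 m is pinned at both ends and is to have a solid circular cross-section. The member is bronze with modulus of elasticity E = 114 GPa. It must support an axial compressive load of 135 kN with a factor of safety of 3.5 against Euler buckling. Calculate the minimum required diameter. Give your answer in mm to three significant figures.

Required P_cr = n·P = 3.5 × 135 = 472.5 kN
L_e = K·L = 1 × 2.19 = 2.190 m
Required I = P_cr·L_e²/(π²E) = 4.725×10^5 × 2.190² / (π² × 1.14×10^11) = 2.014×10^-6 m⁴
I_req = 2.014×10^6 mm⁴
Solid circle: I = πd⁴/64  ⇒  d = (64I/π)^(1/4) = (64×2.014×10^6/π)^(1/4) = 80.0 mm

d ≈ 80.0 mm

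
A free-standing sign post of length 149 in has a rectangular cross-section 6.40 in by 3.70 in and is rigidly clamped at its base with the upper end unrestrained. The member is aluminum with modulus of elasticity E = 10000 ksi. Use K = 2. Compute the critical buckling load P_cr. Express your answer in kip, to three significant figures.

Buckling occurs about the weak axis: I_min = h·b³/12 with b = 3.70 in (the shorter side).
I_min = 6.40×3.70³/12 = 27.01 in⁴
Effective length L_e = K·L = 2 × 149 = 298.0 in
P_cr = π²EI / L_e² = π² × 10000×10³ × 27.01 / 298.0² = 3.002×10^4 lb

P_cr ≈ 30.0 kip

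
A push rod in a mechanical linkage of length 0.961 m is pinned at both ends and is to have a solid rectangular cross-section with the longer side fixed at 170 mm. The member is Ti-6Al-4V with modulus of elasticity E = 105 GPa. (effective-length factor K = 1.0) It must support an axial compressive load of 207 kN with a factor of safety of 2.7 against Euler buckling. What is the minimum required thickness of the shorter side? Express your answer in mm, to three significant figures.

b ≈ 32.8 mm

Required P_cr = n·P = 2.7 × 207 = 558.9 kN
L_e = K·L = 1 × 0.961 = 0.9610 m
Required I = P_cr·L_e²/(π²E) = 5.589×10^5 × 0.9610² / (π² × 1.05×10^11) = 4.981×10^-7 m⁴
I_req = 4.981×10^5 mm⁴
Rectangle, weak axis: I_min = h·b³/12 with h = 170 mm fixed  ⇒  b = (12I/h)^(1/3) = 32.8 mm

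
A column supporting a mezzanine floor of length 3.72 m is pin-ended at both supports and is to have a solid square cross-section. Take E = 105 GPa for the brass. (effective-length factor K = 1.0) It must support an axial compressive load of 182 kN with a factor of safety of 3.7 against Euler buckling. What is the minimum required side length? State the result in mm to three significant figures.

Required P_cr = n·P = 3.7 × 182 = 673.4 kN
L_e = K·L = 1 × 3.72 = 3.720 m
Required I = P_cr·L_e²/(π²E) = 6.734×10^5 × 3.720² / (π² × 1.05×10^11) = 8.992×10^-6 m⁴
I_req = 8.992×10^6 mm⁴
Solid square: I = a⁴/12  ⇒  a = (12I)^(1/4) = (12×8.992×10^6)^(1/4) = 102 mm

a ≈ 102 mm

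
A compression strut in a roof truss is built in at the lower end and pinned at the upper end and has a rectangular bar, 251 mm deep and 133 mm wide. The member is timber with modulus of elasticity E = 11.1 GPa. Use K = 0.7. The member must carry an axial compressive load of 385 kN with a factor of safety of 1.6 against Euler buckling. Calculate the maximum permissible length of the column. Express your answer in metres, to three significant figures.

Buckling occurs about the weak axis: I_min = h·b³/12 with b = 133 mm (the shorter side).
I_min = 251×133³/12 = 4.921×10^7 mm⁴
I = 4.921×10^-5 m⁴
Required critical load P_cr = n·P = 1.6 × 385 = 616.0 kN = 6.160×10^5 N
From P_cr = π²EI/(K·L)²:  L = (1/K)·√(π²EI/P_cr) = (1/0.7)·√(π²×1.11×10^10×4.921×10^-5/6.160×10^5)
L = 4.23 m

L_max ≈ 4.23 m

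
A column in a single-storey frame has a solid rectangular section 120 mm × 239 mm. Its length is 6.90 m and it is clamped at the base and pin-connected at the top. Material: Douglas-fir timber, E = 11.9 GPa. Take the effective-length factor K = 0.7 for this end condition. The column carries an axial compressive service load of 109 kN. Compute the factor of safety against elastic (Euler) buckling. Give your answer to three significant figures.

Buckling occurs about the weak axis: I_min = h·b³/12 with b = 120 mm (the shorter side).
I_min = 239×120³/12 = 3.442×10^7 mm⁴
I = 3.442×10^7 mm⁴ = 3.442×10^-5 m⁴
Effective length L_e = K·L = 0.7 × 6.90 = 4.830 m
P_cr = π²EI / L_e² = π² × 11.9×10⁹ × 3.442×10^-5 / 4.830² = 1.733×10^5 N
Factor of safety n = P_cr / P = 173.27 / 109 = 1.59

n ≈ 1.59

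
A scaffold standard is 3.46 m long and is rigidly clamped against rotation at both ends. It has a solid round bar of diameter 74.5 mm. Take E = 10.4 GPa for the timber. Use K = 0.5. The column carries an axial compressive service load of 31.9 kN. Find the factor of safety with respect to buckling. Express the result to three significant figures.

n ≈ 1.63

I = πd⁴/64 = π×74.5⁴/64 = 1.512×10^6 mm⁴
I = 1.512×10^6 mm⁴ = 1.512×10^-6 m⁴
Effective length L_e = K·L = 0.5 × 3.46 = 1.730 m
P_cr = π²EI / L_e² = π² × 10.4×10⁹ × 1.512×10^-6 / 1.730² = 5.186×10^4 N
Factor of safety n = P_cr / P = 51.860 / 31.9 = 1.63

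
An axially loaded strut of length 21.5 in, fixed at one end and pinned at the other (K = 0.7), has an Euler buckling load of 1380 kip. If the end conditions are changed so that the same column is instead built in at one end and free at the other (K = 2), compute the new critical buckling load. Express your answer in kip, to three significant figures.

P_cr ≈ 169 kip

P_cr ∝ 1/K², so P_cr,new = P_cr,old × (K_old/K_new)² = 1380 × (0.7/2)²
= 1380 × 0.1225 = 169 kip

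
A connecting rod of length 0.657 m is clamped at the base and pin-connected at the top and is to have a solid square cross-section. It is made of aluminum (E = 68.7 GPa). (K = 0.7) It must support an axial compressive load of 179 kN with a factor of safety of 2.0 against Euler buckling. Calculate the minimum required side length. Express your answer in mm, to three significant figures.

a ≈ 34.0 mm

Required P_cr = n·P = 2.0 × 179 = 358.0 kN
L_e = K·L = 0.7 × 0.657 = 0.4599 m
Required I = P_cr·L_e²/(π²E) = 3.580×10^5 × 0.4599² / (π² × 6.87×10^10) = 1.117×10^-7 m⁴
I_req = 1.117×10^5 mm⁴
Solid square: I = a⁴/12  ⇒  a = (12I)^(1/4) = (12×1.117×10^5)^(1/4) = 34.0 mm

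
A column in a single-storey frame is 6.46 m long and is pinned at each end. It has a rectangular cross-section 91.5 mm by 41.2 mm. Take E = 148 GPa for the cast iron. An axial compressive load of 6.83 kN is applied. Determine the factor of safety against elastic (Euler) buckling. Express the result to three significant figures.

n ≈ 2.73

Buckling occurs about the weak axis: I_min = h·b³/12 with b = 41.2 mm (the shorter side).
I_min = 91.5×41.2³/12 = 5.333×10^5 mm⁴
I = 5.333×10^5 mm⁴ = 5.333×10^-7 m⁴
Effective length L_e = K·L = 1 × 6.46 = 6.460 m
P_cr = π²EI / L_e² = π² × 148×10⁹ × 5.333×10^-7 / 6.460² = 1.866×10^4 N
Factor of safety n = P_cr / P = 18.665 / 6.83 = 2.73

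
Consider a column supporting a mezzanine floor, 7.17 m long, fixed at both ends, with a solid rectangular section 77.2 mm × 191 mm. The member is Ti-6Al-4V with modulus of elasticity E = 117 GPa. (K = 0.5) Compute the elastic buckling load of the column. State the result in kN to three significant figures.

Buckling occurs about the weak axis: I_min = h·b³/12 with b = 77.2 mm (the shorter side).
I_min = 191×77.2³/12 = 7.323×10^6 mm⁴
I = 7.323×10^6 mm⁴ = 7.323×10^-6 m⁴
Effective length L_e = K·L = 0.5 × 7.17 = 3.585 m
P_cr = π²EI / L_e² = π² × 117×10⁹ × 7.323×10^-6 / 3.585² = 6.580×10^5 N

P_cr ≈ 658 kN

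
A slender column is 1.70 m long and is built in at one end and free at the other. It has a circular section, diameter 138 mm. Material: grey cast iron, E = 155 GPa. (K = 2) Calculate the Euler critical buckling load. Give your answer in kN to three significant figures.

P_cr ≈ 2360 kN

I = πd⁴/64 = π×138⁴/64 = 1.780×10^7 mm⁴
I = 1.780×10^7 mm⁴ = 1.780×10^-5 m⁴
Effective length L_e = K·L = 2 × 1.70 = 3.400 m
P_cr = π²EI / L_e² = π² × 155×10⁹ × 1.780×10^-5 / 3.400² = 2.356×10^6 N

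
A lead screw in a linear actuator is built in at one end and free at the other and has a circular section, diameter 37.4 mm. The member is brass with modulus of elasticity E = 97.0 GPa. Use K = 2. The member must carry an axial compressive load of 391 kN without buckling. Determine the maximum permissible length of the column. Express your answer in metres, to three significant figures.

L_max ≈ 0.242 m

I = πd⁴/64 = π×37.4⁴/64 = 9.604×10^4 mm⁴
I = 9.604×10^-8 m⁴
At the buckling limit P_cr = P = 3.910×10^5 N
From P_cr = π²EI/(K·L)²:  L = (1/K)·√(π²EI/P_cr) = (1/2)·√(π²×9.70×10^10×9.604×10^-8/3.910×10^5)
L = 0.242 m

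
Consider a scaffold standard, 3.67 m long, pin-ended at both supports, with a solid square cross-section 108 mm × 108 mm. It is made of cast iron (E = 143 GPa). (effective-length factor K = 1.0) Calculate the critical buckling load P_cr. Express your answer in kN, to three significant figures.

I = a⁴/12 = 108⁴/12 = 1.134×10^7 mm⁴
I = 1.134×10^7 mm⁴ = 1.134×10^-5 m⁴
Effective length L_e = K·L = 1 × 3.67 = 3.670 m
P_cr = π²EI / L_e² = π² × 143×10⁹ × 1.134×10^-5 / 3.670² = 1.188×10^6 N

P_cr ≈ 1190 kN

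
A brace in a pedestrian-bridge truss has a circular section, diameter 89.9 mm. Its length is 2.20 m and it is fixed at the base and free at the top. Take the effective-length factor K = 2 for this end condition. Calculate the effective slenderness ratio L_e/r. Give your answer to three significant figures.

For a solid circle r = d/4 = 89.9/4 = 22.48 mm
L_e = K·L = 2 × 2.20 m = 4.400 m = 4400.0 mm
λ = L_e / r_min = 4400.0 / 22.48 = 196

λ ≈ 196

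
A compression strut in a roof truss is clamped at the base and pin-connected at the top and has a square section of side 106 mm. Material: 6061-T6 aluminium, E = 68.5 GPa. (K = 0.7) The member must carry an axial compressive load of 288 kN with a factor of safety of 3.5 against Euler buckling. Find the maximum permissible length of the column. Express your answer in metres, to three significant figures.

L_max ≈ 3.79 m

I = a⁴/12 = 106⁴/12 = 1.052×10^7 mm⁴
I = 1.052×10^-5 m⁴
Required critical load P_cr = n·P = 3.5 × 288 = 1008 kN = 1.008×10^6 N
From P_cr = π²EI/(K·L)²:  L = (1/K)·√(π²EI/P_cr) = (1/0.7)·√(π²×6.85×10^10×1.052×10^-5/1.008×10^6)
L = 3.79 m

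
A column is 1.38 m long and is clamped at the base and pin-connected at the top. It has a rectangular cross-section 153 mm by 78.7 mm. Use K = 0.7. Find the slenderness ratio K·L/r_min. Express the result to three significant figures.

Buckling occurs about the weak axis: I_min = h·b³/12 with b = 78.7 mm (the shorter side).
I_min = 153×78.7³/12 = 6.215×10^6 mm⁴
A = 1.204×10^4 mm²;  r_min = √(I/A) = √(6.215×10^6/1.204×10^4) = 22.72 mm
L_e = K·L = 0.7 × 1.38 m = 0.9660 m = 966.00 mm
λ = L_e / r_min = 966.00 / 22.72 = 42.5

λ ≈ 42.5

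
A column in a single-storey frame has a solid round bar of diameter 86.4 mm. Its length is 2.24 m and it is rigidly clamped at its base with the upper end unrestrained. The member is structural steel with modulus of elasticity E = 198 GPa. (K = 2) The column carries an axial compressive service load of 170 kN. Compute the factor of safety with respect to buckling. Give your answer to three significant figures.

n ≈ 1.57

I = πd⁴/64 = π×86.4⁴/64 = 2.735×10^6 mm⁴
I = 2.735×10^6 mm⁴ = 2.735×10^-6 m⁴
Effective length L_e = K·L = 2 × 2.24 = 4.480 m
P_cr = π²EI / L_e² = π² × 198×10⁹ × 2.735×10^-6 / 4.480² = 2.663×10^5 N
Factor of safety n = P_cr / P = 266.34 / 170 = 1.57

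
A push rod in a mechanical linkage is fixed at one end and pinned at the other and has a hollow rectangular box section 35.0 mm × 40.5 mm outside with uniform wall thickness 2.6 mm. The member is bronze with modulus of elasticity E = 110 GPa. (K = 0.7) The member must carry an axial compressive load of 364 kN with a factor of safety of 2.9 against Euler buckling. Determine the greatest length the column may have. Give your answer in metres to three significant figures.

Inner dimensions: h_i = 40.5 − 2×2.6 = 35.30 mm, b_i = 35.0 − 2×2.6 = 29.80 mm
Weak-axis I_min = (h_o·b_o³ − h_i·b_i³)/12 with b_o = 35.0, b_i = 29.80 mm (shorter outer/inner sides).
I_min = (40.5×35.0³ − 35.30×29.80³)/12 = 6.686×10^4 mm⁴
I = 6.686×10^-8 m⁴
Required critical load P_cr = n·P = 2.9 × 364 = 1056 kN = 1.056×10^6 N
From P_cr = π²EI/(K·L)²:  L = (1/K)·√(π²EI/P_cr) = (1/0.7)·√(π²×1.10×10^11×6.686×10^-8/1.056×10^6)
L = 0.375 m

L_max ≈ 0.375 m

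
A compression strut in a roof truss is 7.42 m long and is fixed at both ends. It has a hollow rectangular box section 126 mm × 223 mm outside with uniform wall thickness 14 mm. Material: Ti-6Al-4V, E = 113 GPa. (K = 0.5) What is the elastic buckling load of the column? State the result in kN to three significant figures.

Inner dimensions: h_i = 223 − 2×14 = 195.0 mm, b_i = 126 − 2×14 = 98.00 mm
Weak-axis I_min = (h_o·b_o³ − h_i·b_i³)/12 with b_o = 126, b_i = 98.00 mm (shorter outer/inner sides).
I_min = (223×126³ − 195.0×98.00³)/12 = 2.188×10^7 mm⁴
I = 2.188×10^7 mm⁴ = 2.188×10^-5 m⁴
Effective length L_e = K·L = 0.5 × 7.42 = 3.710 m
P_cr = π²EI / L_e² = π² × 113×10⁹ × 2.188×10^-5 / 3.710² = 1.773×10^6 N

P_cr ≈ 1770 kN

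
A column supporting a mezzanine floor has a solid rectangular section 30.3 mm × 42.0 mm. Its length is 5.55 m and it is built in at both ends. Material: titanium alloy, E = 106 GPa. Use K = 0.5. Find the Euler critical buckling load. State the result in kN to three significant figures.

P_cr ≈ 13.2 kN

Buckling occurs about the weak axis: I_min = h·b³/12 with b = 30.3 mm (the shorter side).
I_min = 42.0×30.3³/12 = 9.736×10^4 mm⁴
I = 9.736×10^4 mm⁴ = 9.736×10^-8 m⁴
Effective length L_e = K·L = 0.5 × 5.55 = 2.775 m
P_cr = π²EI / L_e² = π² × 106×10⁹ × 9.736×10^-8 / 2.775² = 1.323×10^4 N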